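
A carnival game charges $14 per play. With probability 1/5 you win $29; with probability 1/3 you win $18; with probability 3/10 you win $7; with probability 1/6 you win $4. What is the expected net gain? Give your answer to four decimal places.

E[payout] = 29·1/5 + 18·1/3 + 7·3/10 + 4·1/6
 = 29/5 + 6 + 21/10 + 2/3
 = 437/30
Net = 437/30 - 14 = 17/30

0.5667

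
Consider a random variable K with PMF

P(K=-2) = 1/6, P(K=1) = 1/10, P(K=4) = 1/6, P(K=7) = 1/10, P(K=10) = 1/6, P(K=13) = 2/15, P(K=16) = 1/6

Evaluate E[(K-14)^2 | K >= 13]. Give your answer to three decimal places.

P(K >= 13) = 2/15 + 1/6 = 3/10.
E[(K-14)^2 | K >= 13] = [1·2/15 + 4·1/6] / (3/10)
 = 4/5 / (3/10)
 = 8/3

2.667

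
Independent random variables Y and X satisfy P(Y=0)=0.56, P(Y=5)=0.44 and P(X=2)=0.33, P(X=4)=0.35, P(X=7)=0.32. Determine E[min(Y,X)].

1.6104

E[min(Y,X)] = Σ_y Σ_x min(y,x) · P(Y=y)P(X=x)
 = 0·0.1848 + 0·0.196 + 0·0.1792 + 2·0.1452 + 4·0.154 + 5·0.1408
 = 0 + 0 + 0 + 0.2904 + 0.616 + 0.704
 = 1.6104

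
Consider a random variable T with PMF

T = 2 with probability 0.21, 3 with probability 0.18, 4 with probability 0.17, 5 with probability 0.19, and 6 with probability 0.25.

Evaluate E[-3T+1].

E[-3T+1] = Σ (-3t+1)·P(T=t)
 = (-5)·0.21 + (-8)·0.18 + (-11)·0.17 + (-14)·0.19 + (-17)·0.25
 = (-1.05) + (-1.44) + (-1.87) + (-2.66) + (-4.25)
 = -11.27

-11.27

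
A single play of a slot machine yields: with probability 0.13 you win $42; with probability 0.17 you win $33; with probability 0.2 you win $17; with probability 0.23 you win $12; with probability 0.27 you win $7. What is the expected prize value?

E[payout] = 42·0.13 + 33·0.17 + 17·0.2 + 12·0.23 + 7·0.27
 = 5.46 + 5.61 + 3.4 + 2.76 + 1.89
 = 19.12

19.12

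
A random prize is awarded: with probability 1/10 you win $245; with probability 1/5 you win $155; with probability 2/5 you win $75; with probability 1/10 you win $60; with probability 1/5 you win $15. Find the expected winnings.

94.5

E[payout] = 245·1/10 + 155·1/5 + 75·2/5 + 60·1/10 + 15·1/5
 = 49/2 + 31 + 30 + 6 + 3
 = 189/2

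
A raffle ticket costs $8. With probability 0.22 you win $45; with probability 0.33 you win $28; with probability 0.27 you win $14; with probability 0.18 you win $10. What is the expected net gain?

16.72

E[payout] = 45·0.22 + 28·0.33 + 14·0.27 + 10·0.18
 = 9.9 + 9.24 + 3.78 + 1.8
 = 24.72
Net = 24.72 - 8 = 16.72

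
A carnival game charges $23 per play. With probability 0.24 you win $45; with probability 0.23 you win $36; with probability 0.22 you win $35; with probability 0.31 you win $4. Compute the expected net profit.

E[payout] = 45·0.24 + 36·0.23 + 35·0.22 + 4·0.31
 = 10.8 + 8.28 + 7.7 + 1.24
 = 28.02
Net = 28.02 - 23 = 5.02

5.02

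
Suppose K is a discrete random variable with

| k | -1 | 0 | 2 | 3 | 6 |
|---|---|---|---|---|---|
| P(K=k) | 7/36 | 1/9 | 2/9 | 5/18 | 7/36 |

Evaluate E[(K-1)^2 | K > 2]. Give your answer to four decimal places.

12.6471

P(K > 2) = 5/18 + 7/36 = 17/36.
E[(K-1)^2 | K > 2] = [4·5/18 + 25·7/36] / (17/36)
 = 215/36 / (17/36)
 = 215/17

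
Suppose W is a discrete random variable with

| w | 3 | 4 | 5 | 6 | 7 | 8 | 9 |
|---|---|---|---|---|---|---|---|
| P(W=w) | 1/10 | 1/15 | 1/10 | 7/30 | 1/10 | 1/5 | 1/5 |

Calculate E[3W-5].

14.7

E[3W-5] = Σ (3w-5)·P(W=w)
 = 4·1/10 + 7·1/15 + 10·1/10 + 13·7/30 + 16·1/10 + 19·1/5 + 22·1/5
 = 2/5 + 7/15 + 1 + 91/30 + 8/5 + 19/5 + 22/5
 = 147/10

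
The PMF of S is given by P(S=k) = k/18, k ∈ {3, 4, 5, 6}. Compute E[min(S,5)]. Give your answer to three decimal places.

4.444

E[min(S,5)] = Σ min(s,5)·P(S=s)
 = 3·1/6 + 4·2/9 + 5·5/18 + 5·1/3
 = 1/2 + 8/9 + 25/18 + 5/3
 = 40/9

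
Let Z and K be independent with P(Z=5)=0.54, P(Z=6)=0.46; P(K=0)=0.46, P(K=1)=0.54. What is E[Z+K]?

E[Z+K] = Σ_z Σ_k (z+k) · P(Z=z)P(K=k)
 = 5·0.2484 + 6·0.2916 + 6·0.2116 + 7·0.2484
 = 1.242 + 1.7496 + 1.2696 + 1.7388
 = 6

6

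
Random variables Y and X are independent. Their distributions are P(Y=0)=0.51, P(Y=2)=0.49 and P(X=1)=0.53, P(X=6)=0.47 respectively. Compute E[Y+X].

E[Y+X] = Σ_y Σ_x (y+x) · P(Y=y)P(X=x)
 = 1·0.2703 + 6·0.2397 + 3·0.2597 + 8·0.2303
 = 0.2703 + 1.4382 + 0.7791 + 1.8424
 = 4.33

4.33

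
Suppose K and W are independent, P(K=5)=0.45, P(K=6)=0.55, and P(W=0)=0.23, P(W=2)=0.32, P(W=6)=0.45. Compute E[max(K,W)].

5.7525

E[max(K,W)] = Σ_k Σ_w max(k,w) · P(K=k)P(W=w)
 = 5·0.1035 + 5·0.144 + 6·0.2025 + 6·0.1265 + 6·0.176 + 6·0.2475
 = 0.5175 + 0.72 + 1.215 + 0.759 + 1.056 + 1.485
 = 5.7525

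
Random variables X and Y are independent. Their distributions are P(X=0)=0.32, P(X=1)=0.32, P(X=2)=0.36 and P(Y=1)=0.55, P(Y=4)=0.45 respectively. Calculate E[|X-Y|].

1.706

E[|X-Y|] = Σ_x Σ_y |x-y| · P(X=x)P(Y=y)
 = 1·0.176 + 4·0.144 + 0·0.176 + 3·0.144 + 1·0.198 + 2·0.162
 = 0.176 + 0.576 + 0 + 0.432 + 0.198 + 0.324
 = 1.706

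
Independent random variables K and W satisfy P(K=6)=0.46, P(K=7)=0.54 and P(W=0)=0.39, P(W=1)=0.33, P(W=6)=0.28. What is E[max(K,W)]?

E[max(K,W)] = Σ_k Σ_w max(k,w) · P(K=k)P(W=w)
 = 6·0.1794 + 6·0.1518 + 6·0.1288 + 7·0.2106 + 7·0.1782 + 7·0.1512
 = 1.0764 + 0.9108 + 0.7728 + 1.4742 + 1.2474 + 1.0584
 = 6.54

6.54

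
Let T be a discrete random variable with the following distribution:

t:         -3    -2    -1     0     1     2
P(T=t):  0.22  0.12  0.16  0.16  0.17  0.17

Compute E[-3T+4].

5.65

E[-3T+4] = Σ (-3t+4)·P(T=t)
 = 13·0.22 + 10·0.12 + 7·0.16 + 4·0.16 + 1·0.17 + (-2)·0.17
 = 2.86 + 1.2 + 1.12 + 0.64 + 0.17 + (-0.34)
 = 5.65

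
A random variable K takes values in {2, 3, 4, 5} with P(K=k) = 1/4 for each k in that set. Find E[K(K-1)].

E[K(K-1)] = Σ k(k-1)·P(K=k)
 = 2·1/4 + 6·1/4 + 12·1/4 + 20·1/4
 = 1/2 + 3/2 + 3 + 5
 = 10

10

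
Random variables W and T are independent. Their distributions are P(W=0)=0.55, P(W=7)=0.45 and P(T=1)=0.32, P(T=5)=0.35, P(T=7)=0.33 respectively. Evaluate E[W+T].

E[W+T] = Σ_w Σ_t (w+t) · P(W=w)P(T=t)
 = 1·0.176 + 5·0.1925 + 7·0.1815 + 8·0.144 + 12·0.1575 + 14·0.1485
 = 0.176 + 0.9625 + 1.2705 + 1.152 + 1.89 + 2.079
 = 7.53

7.53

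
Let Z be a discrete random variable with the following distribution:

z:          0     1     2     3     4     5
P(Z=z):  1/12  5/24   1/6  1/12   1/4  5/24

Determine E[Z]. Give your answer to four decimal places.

E[Z] = Σ z·P(Z=z)
 = 0·1/12 + 1·5/24 + 2·1/6 + 3·1/12 + 4·1/4 + 5·5/24
 = 0 + 5/24 + 1/3 + 1/4 + 1 + 25/24
 = 17/6

2.8333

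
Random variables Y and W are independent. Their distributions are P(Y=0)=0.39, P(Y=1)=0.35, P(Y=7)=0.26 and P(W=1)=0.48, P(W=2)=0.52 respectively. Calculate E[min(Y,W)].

E[min(Y,W)] = Σ_y Σ_w min(y,w) · P(Y=y)P(W=w)
 = 0·0.1872 + 0·0.2028 + 1·0.168 + 1·0.182 + 1·0.1248 + 2·0.1352
 = 0 + 0 + 0.168 + 0.182 + 0.1248 + 0.2704
 = 0.7452

0.7452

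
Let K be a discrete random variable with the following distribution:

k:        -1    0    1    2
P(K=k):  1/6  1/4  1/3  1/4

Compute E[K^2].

E[K^2] = Σ k^2·P(K=k)
 = 1·1/6 + 0·1/4 + 1·1/3 + 4·1/4
 = 1/6 + 0 + 1/3 + 1
 = 3/2

1.5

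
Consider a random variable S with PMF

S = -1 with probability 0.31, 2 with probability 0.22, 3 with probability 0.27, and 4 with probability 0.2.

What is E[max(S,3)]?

E[max(S,3)] = Σ max(s,3)·P(S=s)
 = 3·0.31 + 3·0.22 + 3·0.27 + 4·0.2
 = 0.93 + 0.66 + 0.81 + 0.8
 = 3.2

3.2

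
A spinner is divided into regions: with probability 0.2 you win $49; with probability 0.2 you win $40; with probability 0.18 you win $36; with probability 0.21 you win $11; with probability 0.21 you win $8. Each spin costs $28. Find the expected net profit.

0.27

E[payout] = 49·0.2 + 40·0.2 + 36·0.18 + 11·0.21 + 8·0.21
 = 9.8 + 8 + 6.48 + 2.31 + 1.68
 = 28.27
Net = 28.27 - 28 = 0.27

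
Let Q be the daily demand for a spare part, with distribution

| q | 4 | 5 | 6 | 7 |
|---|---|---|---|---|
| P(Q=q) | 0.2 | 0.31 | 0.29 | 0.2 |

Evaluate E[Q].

5.49

E[Q] = Σ q·P(Q=q)
 = 4·0.2 + 5·0.31 + 6·0.29 + 7·0.2
 = 0.8 + 1.55 + 1.74 + 1.4
 = 5.49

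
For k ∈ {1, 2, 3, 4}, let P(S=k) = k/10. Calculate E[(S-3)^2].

1

E[(S-3)^2] = Σ (s-3)^2·P(S=s)
 = 4·1/10 + 1·1/5 + 0·3/10 + 1·2/5
 = 2/5 + 1/5 + 0 + 2/5
 = 1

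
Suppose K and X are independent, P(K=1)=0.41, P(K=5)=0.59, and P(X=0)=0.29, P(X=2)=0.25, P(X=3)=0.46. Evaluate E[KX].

E[KX] = Σ_k Σ_x kx · P(K=k)P(X=x)
 = 0·0.1189 + 2·0.1025 + 3·0.1886 + 0·0.1711 + 10·0.1475 + 15·0.2714
 = 0 + 0.205 + 0.5658 + 0 + 1.475 + 4.071
 = 6.3168

6.3168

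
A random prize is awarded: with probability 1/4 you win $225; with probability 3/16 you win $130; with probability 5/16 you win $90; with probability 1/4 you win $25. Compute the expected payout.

115

E[payout] = 225·1/4 + 130·3/16 + 90·5/16 + 25·1/4
 = 225/4 + 195/8 + 225/8 + 25/4
 = 115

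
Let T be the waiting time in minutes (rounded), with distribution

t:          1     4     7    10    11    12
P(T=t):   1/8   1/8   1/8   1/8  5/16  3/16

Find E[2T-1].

E[2T-1] = Σ (2t-1)·P(T=t)
 = 1·1/8 + 7·1/8 + 13·1/8 + 19·1/8 + 21·5/16 + 23·3/16
 = 1/8 + 7/8 + 13/8 + 19/8 + 105/16 + 69/16
 = 127/8

15.875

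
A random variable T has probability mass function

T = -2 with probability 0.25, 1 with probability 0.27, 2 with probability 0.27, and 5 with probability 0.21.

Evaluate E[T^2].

E[T^2] = Σ t^2·P(T=t)
 = 4·0.25 + 1·0.27 + 4·0.27 + 25·0.21
 = 1 + 0.27 + 1.08 + 5.25
 = 7.6

7.6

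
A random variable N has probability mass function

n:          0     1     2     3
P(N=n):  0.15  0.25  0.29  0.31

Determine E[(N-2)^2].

E[(N-2)^2] = Σ (n-2)^2·P(N=n)
 = 4·0.15 + 1·0.25 + 0·0.29 + 1·0.31
 = 0.6 + 0.25 + 0 + 0.31
 = 1.16

1.16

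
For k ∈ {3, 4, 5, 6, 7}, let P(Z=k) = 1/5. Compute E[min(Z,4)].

E[min(Z,4)] = Σ min(z,4)·P(Z=z)
 = 3·1/5 + 4·1/5 + 4·1/5 + 4·1/5 + 4·1/5
 = 3/5 + 4/5 + 4/5 + 4/5 + 4/5
 = 19/5

3.8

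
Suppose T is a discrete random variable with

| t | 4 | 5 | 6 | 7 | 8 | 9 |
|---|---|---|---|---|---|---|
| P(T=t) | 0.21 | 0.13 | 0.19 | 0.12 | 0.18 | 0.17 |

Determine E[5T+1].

E[5T+1] = Σ (5t+1)·P(T=t)
 = 21·0.21 + 26·0.13 + 31·0.19 + 36·0.12 + 41·0.18 + 46·0.17
 = 4.41 + 3.38 + 5.89 + 4.32 + 7.38 + 7.82
 = 33.2

33.2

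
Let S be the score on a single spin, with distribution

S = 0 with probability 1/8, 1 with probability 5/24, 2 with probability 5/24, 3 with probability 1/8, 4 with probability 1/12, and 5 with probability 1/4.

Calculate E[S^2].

9.75

E[S^2] = Σ s^2·P(S=s)
 = 0·1/8 + 1·5/24 + 4·5/24 + 9·1/8 + 16·1/12 + 25·1/4
 = 0 + 5/24 + 5/6 + 9/8 + 4/3 + 25/4
 = 39/4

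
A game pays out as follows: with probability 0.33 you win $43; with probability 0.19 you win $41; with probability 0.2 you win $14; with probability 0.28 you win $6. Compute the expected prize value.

26.46

E[payout] = 43·0.33 + 41·0.19 + 14·0.2 + 6·0.28
 = 14.19 + 7.79 + 2.8 + 1.68
 = 26.46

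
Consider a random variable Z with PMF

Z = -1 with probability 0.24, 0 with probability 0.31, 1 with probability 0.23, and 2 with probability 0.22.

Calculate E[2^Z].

1.77

E[2^Z] = Σ 2^z·P(Z=z)
 = 0.5·0.24 + 1·0.31 + 2·0.23 + 4·0.22
 = 0.12 + 0.31 + 0.46 + 0.88
 = 1.77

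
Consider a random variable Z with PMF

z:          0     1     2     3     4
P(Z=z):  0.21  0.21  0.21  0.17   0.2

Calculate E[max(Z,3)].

E[max(Z,3)] = Σ max(z,3)·P(Z=z)
 = 3·0.21 + 3·0.21 + 3·0.21 + 3·0.17 + 4·0.2
 = 0.63 + 0.63 + 0.63 + 0.51 + 0.8
 = 3.2

3.2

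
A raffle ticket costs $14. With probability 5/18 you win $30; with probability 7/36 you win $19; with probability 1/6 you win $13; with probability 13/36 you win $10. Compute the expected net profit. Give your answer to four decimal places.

E[payout] = 30·5/18 + 19·7/36 + 13·1/6 + 10·13/36
 = 25/3 + 133/36 + 13/6 + 65/18
 = 641/36
Net = 641/36 - 14 = 137/36

3.8056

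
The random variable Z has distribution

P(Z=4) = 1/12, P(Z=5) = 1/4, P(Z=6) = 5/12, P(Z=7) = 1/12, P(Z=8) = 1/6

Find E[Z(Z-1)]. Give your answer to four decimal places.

31.3333

E[Z(Z-1)] = Σ z(z-1)·P(Z=z)
 = 12·1/12 + 20·1/4 + 30·5/12 + 42·1/12 + 56·1/6
 = 1 + 5 + 25/2 + 7/2 + 28/3
 = 94/3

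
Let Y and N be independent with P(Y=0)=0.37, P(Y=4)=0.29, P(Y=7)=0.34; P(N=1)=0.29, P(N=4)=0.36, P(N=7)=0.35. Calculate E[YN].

14.7972

E[YN] = Σ_y Σ_n yn · P(Y=y)P(N=n)
 = 0·0.1073 + 0·0.1332 + 0·0.1295 + 4·0.0841 + 16·0.1044 + 28·0.1015 + 7·0.0986 + 28·0.1224 + 49·0.119
 = 0 + 0 + 0 + 0.3364 + 1.6704 + 2.842 + 0.6902 + 3.4272 + 5.831
 = 14.7972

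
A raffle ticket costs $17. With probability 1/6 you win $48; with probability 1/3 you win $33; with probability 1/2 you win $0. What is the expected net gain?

E[payout] = 48·1/6 + 33·1/3 + 0·1/2
 = 8 + 11 + 0
 = 19
Net = 19 - 17 = 2

2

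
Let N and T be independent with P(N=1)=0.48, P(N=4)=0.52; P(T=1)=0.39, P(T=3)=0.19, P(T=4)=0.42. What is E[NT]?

E[NT] = Σ_n Σ_t nt · P(N=n)P(T=t)
 = 1·0.1872 + 3·0.0912 + 4·0.2016 + 4·0.2028 + 12·0.0988 + 16·0.2184
 = 0.1872 + 0.2736 + 0.8064 + 0.8112 + 1.1856 + 3.4944
 = 6.7584

6.7584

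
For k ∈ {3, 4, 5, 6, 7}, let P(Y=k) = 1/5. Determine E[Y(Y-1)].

E[Y(Y-1)] = Σ y(y-1)·P(Y=y)
 = 6·1/5 + 12·1/5 + 20·1/5 + 30·1/5 + 42·1/5
 = 6/5 + 12/5 + 4 + 6 + 42/5
 = 22

22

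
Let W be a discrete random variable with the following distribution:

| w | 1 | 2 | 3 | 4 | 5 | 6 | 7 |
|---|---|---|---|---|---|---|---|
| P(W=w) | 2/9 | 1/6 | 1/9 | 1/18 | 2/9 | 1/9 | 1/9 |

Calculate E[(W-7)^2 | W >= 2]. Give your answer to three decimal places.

9.571

P(W >= 2) = 1/6 + 1/9 + 1/18 + 2/9 + 1/9 + 1/9 = 7/9.
E[(W-7)^2 | W >= 2] = [25·1/6 + 16·1/9 + 9·1/18 + 4·2/9 + 1·1/9 + 0·1/9] / (7/9)
 = 67/9 / (7/9)
 = 67/7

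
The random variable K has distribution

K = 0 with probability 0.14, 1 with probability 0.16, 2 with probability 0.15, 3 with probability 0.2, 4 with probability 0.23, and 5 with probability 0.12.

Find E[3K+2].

E[3K+2] = Σ (3k+2)·P(K=k)
 = 2·0.14 + 5·0.16 + 8·0.15 + 11·0.2 + 14·0.23 + 17·0.12
 = 0.28 + 0.8 + 1.2 + 2.2 + 3.22 + 2.04
 = 9.74

9.74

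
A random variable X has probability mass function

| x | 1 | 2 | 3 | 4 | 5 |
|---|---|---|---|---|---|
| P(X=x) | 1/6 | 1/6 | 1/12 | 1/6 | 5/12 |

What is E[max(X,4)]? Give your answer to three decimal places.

E[max(X,4)] = Σ max(x,4)·P(X=x)
 = 4·1/6 + 4·1/6 + 4·1/12 + 4·1/6 + 5·5/12
 = 2/3 + 2/3 + 1/3 + 2/3 + 25/12
 = 53/12

4.417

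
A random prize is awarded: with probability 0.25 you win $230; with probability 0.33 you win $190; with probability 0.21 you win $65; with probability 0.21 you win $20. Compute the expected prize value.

138.05

E[payout] = 230·0.25 + 190·0.33 + 65·0.21 + 20·0.21
 = 57.5 + 62.7 + 13.65 + 4.2
 = 138.05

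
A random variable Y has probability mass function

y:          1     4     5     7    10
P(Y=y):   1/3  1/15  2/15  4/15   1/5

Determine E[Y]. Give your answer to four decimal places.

5.1333

E[Y] = Σ y·P(Y=y)
 = 1·1/3 + 4·1/15 + 5·2/15 + 7·4/15 + 10·1/5
 = 1/3 + 4/15 + 2/3 + 28/15 + 2
 = 77/15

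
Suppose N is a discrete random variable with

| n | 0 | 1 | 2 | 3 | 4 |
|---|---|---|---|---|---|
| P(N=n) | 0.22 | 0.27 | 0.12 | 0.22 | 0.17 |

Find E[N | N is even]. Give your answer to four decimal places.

1.8039

P(N is even) = 0.22 + 0.12 + 0.17 = 0.51.
E[N | N is even] = [0·0.22 + 2·0.12 + 4·0.17] / 0.51
 = 0.92 / 0.51
 = 92/51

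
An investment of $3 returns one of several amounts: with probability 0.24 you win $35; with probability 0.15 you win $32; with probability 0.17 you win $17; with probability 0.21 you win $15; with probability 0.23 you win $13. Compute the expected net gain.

E[payout] = 35·0.24 + 32·0.15 + 17·0.17 + 15·0.21 + 13·0.23
 = 8.4 + 4.8 + 2.89 + 3.15 + 2.99
 = 22.23
Net = 22.23 - 3 = 19.23

19.23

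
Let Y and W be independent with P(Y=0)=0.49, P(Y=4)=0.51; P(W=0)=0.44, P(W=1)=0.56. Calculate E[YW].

E[YW] = Σ_y Σ_w yw · P(Y=y)P(W=w)
 = 0·0.2156 + 0·0.2744 + 0·0.2244 + 4·0.2856
 = 0 + 0 + 0 + 1.1424
 = 1.1424

1.1424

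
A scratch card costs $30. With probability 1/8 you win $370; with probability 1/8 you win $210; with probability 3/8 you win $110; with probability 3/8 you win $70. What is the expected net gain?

E[payout] = 370·1/8 + 210·1/8 + 110·3/8 + 70·3/8
 = 185/4 + 105/4 + 165/4 + 105/4
 = 140
Net = 140 - 30 = 110

110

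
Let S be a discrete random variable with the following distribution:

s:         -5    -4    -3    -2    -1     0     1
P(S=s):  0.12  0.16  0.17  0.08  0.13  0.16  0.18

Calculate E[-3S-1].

E[-3S-1] = Σ (-3s-1)·P(S=s)
 = 14·0.12 + 11·0.16 + 8·0.17 + 5·0.08 + 2·0.13 + (-1)·0.16 + (-4)·0.18
 = 1.68 + 1.76 + 1.36 + 0.4 + 0.26 + (-0.16) + (-0.72)
 = 4.58

4.58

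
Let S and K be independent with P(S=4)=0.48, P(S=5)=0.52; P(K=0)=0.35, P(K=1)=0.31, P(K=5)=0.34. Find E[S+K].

6.53

E[S+K] = Σ_s Σ_k (s+k) · P(S=s)P(K=k)
 = 4·0.168 + 5·0.1488 + 9·0.1632 + 5·0.182 + 6·0.1612 + 10·0.1768
 = 0.672 + 0.744 + 1.4688 + 0.91 + 0.9672 + 1.768
 = 6.53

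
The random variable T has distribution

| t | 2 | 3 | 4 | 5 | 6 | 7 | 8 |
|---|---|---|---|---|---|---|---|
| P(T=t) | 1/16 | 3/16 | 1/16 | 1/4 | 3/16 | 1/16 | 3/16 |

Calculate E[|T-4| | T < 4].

1.25

P(T < 4) = 1/16 + 3/16 = 1/4.
E[|T-4| | T < 4] = [2·1/16 + 1·3/16] / (1/4)
 = 5/16 / (1/4)
 = 5/4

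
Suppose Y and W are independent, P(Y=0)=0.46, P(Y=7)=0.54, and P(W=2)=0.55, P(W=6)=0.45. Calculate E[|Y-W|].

E[|Y-W|] = Σ_y Σ_w |y-w| · P(Y=y)P(W=w)
 = 2·0.253 + 6·0.207 + 5·0.297 + 1·0.243
 = 0.506 + 1.242 + 1.485 + 0.243
 = 3.476

3.476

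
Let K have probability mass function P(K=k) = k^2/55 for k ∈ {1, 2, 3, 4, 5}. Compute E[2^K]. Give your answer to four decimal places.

20.8364

E[2^K] = Σ 2^k·P(K=k)
 = 2·1/55 + 4·4/55 + 8·9/55 + 16·16/55 + 32·5/11
 = 2/55 + 16/55 + 72/55 + 256/55 + 160/11
 = 1146/55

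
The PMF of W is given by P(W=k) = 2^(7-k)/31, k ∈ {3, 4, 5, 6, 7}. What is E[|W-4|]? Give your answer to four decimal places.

0.8710

E[|W-4|] = Σ |w-4|·P(W=w)
 = 1·16/31 + 0·8/31 + 1·4/31 + 2·2/31 + 3·1/31
 = 16/31 + 0 + 4/31 + 4/31 + 3/31
 = 27/31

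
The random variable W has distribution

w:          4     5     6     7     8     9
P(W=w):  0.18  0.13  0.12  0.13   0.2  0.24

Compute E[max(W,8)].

E[max(W,8)] = Σ max(w,8)·P(W=w)
 = 8·0.18 + 8·0.13 + 8·0.12 + 8·0.13 + 8·0.2 + 9·0.24
 = 1.44 + 1.04 + 0.96 + 1.04 + 1.6 + 2.16
 = 8.24

8.24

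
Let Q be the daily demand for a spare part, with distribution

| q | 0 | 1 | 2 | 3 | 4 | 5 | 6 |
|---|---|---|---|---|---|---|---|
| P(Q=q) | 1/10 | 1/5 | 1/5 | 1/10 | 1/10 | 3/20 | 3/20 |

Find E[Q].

E[Q] = Σ q·P(Q=q)
 = 0·1/10 + 1·1/5 + 2·1/5 + 3·1/10 + 4·1/10 + 5·3/20 + 6·3/20
 = 0 + 1/5 + 2/5 + 3/10 + 2/5 + 3/4 + 9/10
 = 59/20

2.95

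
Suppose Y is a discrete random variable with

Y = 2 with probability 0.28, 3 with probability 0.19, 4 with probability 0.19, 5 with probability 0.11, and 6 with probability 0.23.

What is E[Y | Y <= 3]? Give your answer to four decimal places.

2.4043

P(Y <= 3) = 0.28 + 0.19 = 0.47.
E[Y | Y <= 3] = [2·0.28 + 3·0.19] / 0.47
 = 1.13 / 0.47
 = 113/47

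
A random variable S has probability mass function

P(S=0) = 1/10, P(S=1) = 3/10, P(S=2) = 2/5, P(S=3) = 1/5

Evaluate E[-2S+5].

1.6

E[-2S+5] = Σ (-2s+5)·P(S=s)
 = 5·1/10 + 3·3/10 + 1·2/5 + (-1)·1/5
 = 1/2 + 9/10 + 2/5 + (-1/5)
 = 8/5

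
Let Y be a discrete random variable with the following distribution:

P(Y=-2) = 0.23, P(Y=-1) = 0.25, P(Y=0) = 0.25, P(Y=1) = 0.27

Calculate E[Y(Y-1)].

E[Y(Y-1)] = Σ y(y-1)·P(Y=y)
 = 6·0.23 + 2·0.25 + 0·0.25 + 0·0.27
 = 1.38 + 0.5 + 0 + 0
 = 1.88

1.88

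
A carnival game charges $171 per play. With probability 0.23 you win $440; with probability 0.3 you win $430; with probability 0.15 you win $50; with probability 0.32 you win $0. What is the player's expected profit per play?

E[payout] = 440·0.23 + 430·0.3 + 50·0.15 + 0·0.32
 = 101.2 + 129 + 7.5 + 0
 = 237.7
Net = 237.7 - 171 = 66.7

66.7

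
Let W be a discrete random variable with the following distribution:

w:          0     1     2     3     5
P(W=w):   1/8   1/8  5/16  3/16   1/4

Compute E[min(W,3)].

E[min(W,3)] = Σ min(w,3)·P(W=w)
 = 0·1/8 + 1·1/8 + 2·5/16 + 3·3/16 + 3·1/4
 = 0 + 1/8 + 5/8 + 9/16 + 3/4
 = 33/16

2.0625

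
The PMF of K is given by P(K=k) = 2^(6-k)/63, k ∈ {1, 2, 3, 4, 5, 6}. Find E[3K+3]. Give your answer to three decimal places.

8.714

E[3K+3] = Σ (3k+3)·P(K=k)
 = 6·32/63 + 9·16/63 + 12·8/63 + 15·4/63 + 18·2/63 + 21·1/63
 = 64/21 + 16/7 + 32/21 + 20/21 + 4/7 + 1/3
 = 61/7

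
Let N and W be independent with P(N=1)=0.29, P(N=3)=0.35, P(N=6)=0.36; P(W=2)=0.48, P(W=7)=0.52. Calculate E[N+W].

8.1

E[N+W] = Σ_n Σ_w (n+w) · P(N=n)P(W=w)
 = 3·0.1392 + 8·0.1508 + 5·0.168 + 10·0.182 + 8·0.1728 + 13·0.1872
 = 0.4176 + 1.2064 + 0.84 + 1.82 + 1.3824 + 2.4336
 = 8.1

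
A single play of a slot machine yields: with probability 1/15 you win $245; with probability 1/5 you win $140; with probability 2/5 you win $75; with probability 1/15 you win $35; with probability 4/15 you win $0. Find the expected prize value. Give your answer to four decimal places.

E[payout] = 245·1/15 + 140·1/5 + 75·2/5 + 35·1/15 + 0·4/15
 = 49/3 + 28 + 30 + 7/3 + 0
 = 230/3

76.6667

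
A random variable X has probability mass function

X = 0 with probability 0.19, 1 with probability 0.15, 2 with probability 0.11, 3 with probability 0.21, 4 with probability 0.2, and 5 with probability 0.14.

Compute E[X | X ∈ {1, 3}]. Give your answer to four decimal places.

2.1667

P(X ∈ {1, 3}) = 0.15 + 0.21 = 0.36.
E[X | X ∈ {1, 3}] = [1·0.15 + 3·0.21] / 0.36
 = 0.78 / 0.36
 = 13/6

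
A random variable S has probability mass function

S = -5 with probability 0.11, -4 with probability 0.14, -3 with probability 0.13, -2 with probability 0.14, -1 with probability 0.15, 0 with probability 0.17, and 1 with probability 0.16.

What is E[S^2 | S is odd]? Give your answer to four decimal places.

7.6909

P(S is odd) = 0.11 + 0.13 + 0.15 + 0.16 = 0.55.
E[S^2 | S is odd] = [25·0.11 + 9·0.13 + 1·0.15 + 1·0.16] / 0.55
 = 4.23 / 0.55
 = 423/55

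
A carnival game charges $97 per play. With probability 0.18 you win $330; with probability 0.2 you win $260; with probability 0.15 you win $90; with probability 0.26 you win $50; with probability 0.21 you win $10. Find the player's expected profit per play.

43

E[payout] = 330·0.18 + 260·0.2 + 90·0.15 + 50·0.26 + 10·0.21
 = 59.4 + 52 + 13.5 + 13 + 2.1
 = 140
Net = 140 - 97 = 43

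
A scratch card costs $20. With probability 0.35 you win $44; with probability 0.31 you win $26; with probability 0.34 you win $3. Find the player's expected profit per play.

E[payout] = 44·0.35 + 26·0.31 + 3·0.34
 = 15.4 + 8.06 + 1.02
 = 24.48
Net = 24.48 - 20 = 4.48

4.48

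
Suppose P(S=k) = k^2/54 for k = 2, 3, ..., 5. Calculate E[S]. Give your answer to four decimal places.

4.1481

E[S] = Σ s·P(S=s)
 = 2·2/27 + 3·1/6 + 4·8/27 + 5·25/54
 = 4/27 + 1/2 + 32/27 + 125/54
 = 112/27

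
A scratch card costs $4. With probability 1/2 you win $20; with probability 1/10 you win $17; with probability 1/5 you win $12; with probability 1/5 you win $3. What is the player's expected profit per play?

E[payout] = 20·1/2 + 17·1/10 + 12·1/5 + 3·1/5
 = 10 + 17/10 + 12/5 + 3/5
 = 147/10
Net = 147/10 - 4 = 107/10

10.7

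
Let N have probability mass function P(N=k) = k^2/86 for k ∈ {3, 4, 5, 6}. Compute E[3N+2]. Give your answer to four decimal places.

17.0698

E[3N+2] = Σ (3n+2)·P(N=n)
 = 11·9/86 + 14·8/43 + 17·25/86 + 20·18/43
 = 99/86 + 112/43 + 425/86 + 360/43
 = 734/43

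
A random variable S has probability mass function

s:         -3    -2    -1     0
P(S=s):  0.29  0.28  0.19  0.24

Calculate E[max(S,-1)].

E[max(S,-1)] = Σ max(s,-1)·P(S=s)
 = (-1)·0.29 + (-1)·0.28 + (-1)·0.19 + 0·0.24
 = (-0.29) + (-0.28) + (-0.19) + 0
 = -0.76

-0.76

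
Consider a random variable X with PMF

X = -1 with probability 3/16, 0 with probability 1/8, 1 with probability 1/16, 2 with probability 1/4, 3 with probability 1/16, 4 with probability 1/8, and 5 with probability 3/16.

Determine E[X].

2

E[X] = Σ x·P(X=x)
 = (-1)·3/16 + 0·1/8 + 1·1/16 + 2·1/4 + 3·1/16 + 4·1/8 + 5·3/16
 = (-3/16) + 0 + 1/16 + 1/2 + 3/16 + 1/2 + 15/16
 = 2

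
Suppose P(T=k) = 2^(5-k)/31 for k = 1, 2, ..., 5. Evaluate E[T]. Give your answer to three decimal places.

E[T] = Σ t·P(T=t)
 = 1·16/31 + 2·8/31 + 3·4/31 + 4·2/31 + 5·1/31
 = 16/31 + 16/31 + 12/31 + 8/31 + 5/31
 = 57/31

1.839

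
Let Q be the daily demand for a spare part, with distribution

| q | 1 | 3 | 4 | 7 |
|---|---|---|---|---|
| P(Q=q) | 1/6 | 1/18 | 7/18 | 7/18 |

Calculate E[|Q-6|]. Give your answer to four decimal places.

2.1667

E[|Q-6|] = Σ |q-6|·P(Q=q)
 = 5·1/6 + 3·1/18 + 2·7/18 + 1·7/18
 = 5/6 + 1/6 + 7/9 + 7/18
 = 13/6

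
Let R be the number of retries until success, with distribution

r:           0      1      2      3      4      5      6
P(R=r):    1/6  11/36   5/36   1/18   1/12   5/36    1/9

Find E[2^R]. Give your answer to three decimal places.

14.667

E[2^R] = Σ 2^r·P(R=r)
 = 1·1/6 + 2·11/36 + 4·5/36 + 8·1/18 + 16·1/12 + 32·5/36 + 64·1/9
 = 1/6 + 11/18 + 5/9 + 4/9 + 4/3 + 40/9 + 64/9
 = 44/3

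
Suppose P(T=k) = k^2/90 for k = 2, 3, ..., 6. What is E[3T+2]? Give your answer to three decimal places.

16.667

E[3T+2] = Σ (3t+2)·P(T=t)
 = 8·2/45 + 11·1/10 + 14·8/45 + 17·5/18 + 20·2/5
 = 16/45 + 11/10 + 112/45 + 85/18 + 8
 = 50/3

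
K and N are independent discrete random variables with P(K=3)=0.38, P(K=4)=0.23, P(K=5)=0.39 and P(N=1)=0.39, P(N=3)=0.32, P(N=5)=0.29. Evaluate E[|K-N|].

E[|K-N|] = Σ_k Σ_n |k-n| · P(K=k)P(N=n)
 = 2·0.1482 + 0·0.1216 + 2·0.1102 + 3·0.0897 + 1·0.0736 + 1·0.0667 + 4·0.1521 + 2·0.1248 + 0·0.1131
 = 0.2964 + 0 + 0.2204 + 0.2691 + 0.0736 + 0.0667 + 0.6084 + 0.2496 + 0
 = 1.7842

1.7842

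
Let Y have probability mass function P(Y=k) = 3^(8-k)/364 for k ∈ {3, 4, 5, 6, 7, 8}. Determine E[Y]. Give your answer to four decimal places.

E[Y] = Σ y·P(Y=y)
 = 3·243/364 + 4·81/364 + 5·27/364 + 6·9/364 + 7·3/364 + 8·1/364
 = 729/364 + 81/91 + 135/364 + 27/182 + 3/52 + 2/91
 = 1271/364

3.4918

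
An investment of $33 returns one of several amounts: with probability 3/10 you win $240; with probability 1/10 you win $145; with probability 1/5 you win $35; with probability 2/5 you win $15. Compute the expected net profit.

66.5

E[payout] = 240·3/10 + 145·1/10 + 35·1/5 + 15·2/5
 = 72 + 29/2 + 7 + 6
 = 199/2
Net = 199/2 - 33 = 133/2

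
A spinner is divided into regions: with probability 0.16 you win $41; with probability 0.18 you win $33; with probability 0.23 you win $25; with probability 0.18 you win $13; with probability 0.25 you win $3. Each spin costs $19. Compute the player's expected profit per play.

E[payout] = 41·0.16 + 33·0.18 + 25·0.23 + 13·0.18 + 3·0.25
 = 6.56 + 5.94 + 5.75 + 2.34 + 0.75
 = 21.34
Net = 21.34 - 19 = 2.34

2.34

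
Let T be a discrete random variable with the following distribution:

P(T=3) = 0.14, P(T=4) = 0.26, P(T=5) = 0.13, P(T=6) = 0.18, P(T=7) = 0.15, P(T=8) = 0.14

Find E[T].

5.36

E[T] = Σ t·P(T=t)
 = 3·0.14 + 4·0.26 + 5·0.13 + 6·0.18 + 7·0.15 + 8·0.14
 = 0.42 + 1.04 + 0.65 + 1.08 + 1.05 + 1.12
 = 5.36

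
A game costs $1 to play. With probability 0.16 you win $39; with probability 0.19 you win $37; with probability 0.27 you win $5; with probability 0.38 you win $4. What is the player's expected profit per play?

E[payout] = 39·0.16 + 37·0.19 + 5·0.27 + 4·0.38
 = 6.24 + 7.03 + 1.35 + 1.52
 = 16.14
Net = 16.14 - 1 = 15.14

15.14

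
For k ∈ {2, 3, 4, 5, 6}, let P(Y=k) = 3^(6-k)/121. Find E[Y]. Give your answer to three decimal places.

2.479

E[Y] = Σ y·P(Y=y)
 = 2·81/121 + 3·27/121 + 4·9/121 + 5·3/121 + 6·1/121
 = 162/121 + 81/121 + 36/121 + 15/121 + 6/121
 = 300/121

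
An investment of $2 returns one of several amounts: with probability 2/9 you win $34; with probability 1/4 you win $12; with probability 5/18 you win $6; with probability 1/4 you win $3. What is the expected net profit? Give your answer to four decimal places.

E[payout] = 34·2/9 + 12·1/4 + 6·5/18 + 3·1/4
 = 68/9 + 3 + 5/3 + 3/4
 = 467/36
Net = 467/36 - 2 = 395/36

10.9722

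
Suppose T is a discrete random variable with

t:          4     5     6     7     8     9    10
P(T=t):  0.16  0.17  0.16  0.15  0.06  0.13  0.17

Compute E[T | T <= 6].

5

P(T <= 6) = 0.16 + 0.17 + 0.16 = 0.49.
E[T | T <= 6] = [4·0.16 + 5·0.17 + 6·0.16] / 0.49
 = 2.45 / 0.49
 = 5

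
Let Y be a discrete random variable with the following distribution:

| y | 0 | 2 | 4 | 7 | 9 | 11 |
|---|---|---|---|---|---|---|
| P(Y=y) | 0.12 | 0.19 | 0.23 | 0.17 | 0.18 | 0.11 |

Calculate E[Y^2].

E[Y^2] = Σ y^2·P(Y=y)
 = 0·0.12 + 4·0.19 + 16·0.23 + 49·0.17 + 81·0.18 + 121·0.11
 = 0 + 0.76 + 3.68 + 8.33 + 14.58 + 13.31
 = 40.66

40.66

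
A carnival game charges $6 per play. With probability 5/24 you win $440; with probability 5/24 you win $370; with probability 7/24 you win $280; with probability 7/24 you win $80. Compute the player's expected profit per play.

E[payout] = 440·5/24 + 370·5/24 + 280·7/24 + 80·7/24
 = 275/3 + 925/12 + 245/3 + 70/3
 = 1095/4
Net = 1095/4 - 6 = 1071/4

267.75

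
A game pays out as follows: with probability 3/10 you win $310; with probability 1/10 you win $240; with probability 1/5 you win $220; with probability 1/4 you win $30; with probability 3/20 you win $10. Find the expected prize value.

E[payout] = 310·3/10 + 240·1/10 + 220·1/5 + 30·1/4 + 10·3/20
 = 93 + 24 + 44 + 15/2 + 3/2
 = 170

170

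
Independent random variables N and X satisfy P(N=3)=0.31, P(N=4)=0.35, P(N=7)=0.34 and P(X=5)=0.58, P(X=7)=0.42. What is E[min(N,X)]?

E[min(N,X)] = Σ_n Σ_x min(n,x) · P(N=n)P(X=x)
 = 3·0.1798 + 3·0.1302 + 4·0.203 + 4·0.147 + 5·0.1972 + 7·0.1428
 = 0.5394 + 0.3906 + 0.812 + 0.588 + 0.986 + 0.9996
 = 4.3156

4.3156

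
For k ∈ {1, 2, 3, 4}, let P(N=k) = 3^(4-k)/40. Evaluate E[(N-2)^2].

E[(N-2)^2] = Σ (n-2)^2·P(N=n)
 = 1·27/40 + 0·9/40 + 1·3/40 + 4·1/40
 = 27/40 + 0 + 3/40 + 1/10
 = 17/20

0.85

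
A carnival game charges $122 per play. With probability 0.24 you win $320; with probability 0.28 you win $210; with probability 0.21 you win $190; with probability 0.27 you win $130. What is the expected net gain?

E[payout] = 320·0.24 + 210·0.28 + 190·0.21 + 130·0.27
 = 76.8 + 58.8 + 39.9 + 35.1
 = 210.6
Net = 210.6 - 122 = 88.6

88.6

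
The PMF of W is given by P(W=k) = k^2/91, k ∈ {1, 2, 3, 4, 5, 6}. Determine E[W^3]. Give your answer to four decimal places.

E[W^3] = Σ w^3·P(W=w)
 = 1·1/91 + 8·4/91 + 27·9/91 + 64·16/91 + 125·25/91 + 216·36/91
 = 1/91 + 32/91 + 243/91 + 1024/91 + 3125/91 + 7776/91
 = 1743/13

134.0769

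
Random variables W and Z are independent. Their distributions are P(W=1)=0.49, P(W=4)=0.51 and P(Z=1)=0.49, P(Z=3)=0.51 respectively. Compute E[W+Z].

E[W+Z] = Σ_w Σ_z (w+z) · P(W=w)P(Z=z)
 = 2·0.2401 + 4·0.2499 + 5·0.2499 + 7·0.2601
 = 0.4802 + 0.9996 + 1.2495 + 1.8207
 = 4.55

4.55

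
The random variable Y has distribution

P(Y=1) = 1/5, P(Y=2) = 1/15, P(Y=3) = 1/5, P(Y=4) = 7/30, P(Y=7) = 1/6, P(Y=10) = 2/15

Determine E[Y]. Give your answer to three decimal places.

E[Y] = Σ y·P(Y=y)
 = 1·1/5 + 2·1/15 + 3·1/5 + 4·7/30 + 7·1/6 + 10·2/15
 = 1/5 + 2/15 + 3/5 + 14/15 + 7/6 + 4/3
 = 131/30

4.367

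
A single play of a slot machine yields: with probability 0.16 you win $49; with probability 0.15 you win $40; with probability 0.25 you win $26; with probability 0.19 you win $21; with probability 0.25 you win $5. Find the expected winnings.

E[payout] = 49·0.16 + 40·0.15 + 26·0.25 + 21·0.19 + 5·0.25
 = 7.84 + 6 + 6.5 + 3.99 + 1.25
 = 25.58

25.58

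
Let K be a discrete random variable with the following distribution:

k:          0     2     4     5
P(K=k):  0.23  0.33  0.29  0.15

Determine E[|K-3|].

E[|K-3|] = Σ |k-3|·P(K=k)
 = 3·0.23 + 1·0.33 + 1·0.29 + 2·0.15
 = 0.69 + 0.33 + 0.29 + 0.3
 = 1.61

1.61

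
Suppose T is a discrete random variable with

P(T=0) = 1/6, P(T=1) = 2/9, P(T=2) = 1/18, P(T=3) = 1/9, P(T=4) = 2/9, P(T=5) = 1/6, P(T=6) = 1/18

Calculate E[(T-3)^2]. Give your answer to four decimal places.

3.8333

E[(T-3)^2] = Σ (t-3)^2·P(T=t)
 = 9·1/6 + 4·2/9 + 1·1/18 + 0·1/9 + 1·2/9 + 4·1/6 + 9·1/18
 = 3/2 + 8/9 + 1/18 + 0 + 2/9 + 2/3 + 1/2
 = 23/6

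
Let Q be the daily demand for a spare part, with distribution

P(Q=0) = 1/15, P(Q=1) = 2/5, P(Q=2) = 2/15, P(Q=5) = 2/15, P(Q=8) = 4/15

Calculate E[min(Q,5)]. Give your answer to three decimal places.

E[min(Q,5)] = Σ min(q,5)·P(Q=q)
 = 0·1/15 + 1·2/5 + 2·2/15 + 5·2/15 + 5·4/15
 = 0 + 2/5 + 4/15 + 2/3 + 4/3
 = 8/3

2.667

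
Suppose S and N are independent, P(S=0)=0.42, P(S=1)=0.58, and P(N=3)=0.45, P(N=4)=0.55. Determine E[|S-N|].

E[|S-N|] = Σ_s Σ_n |s-n| · P(S=s)P(N=n)
 = 3·0.189 + 4·0.231 + 2·0.261 + 3·0.319
 = 0.567 + 0.924 + 0.522 + 0.957
 = 2.97

2.97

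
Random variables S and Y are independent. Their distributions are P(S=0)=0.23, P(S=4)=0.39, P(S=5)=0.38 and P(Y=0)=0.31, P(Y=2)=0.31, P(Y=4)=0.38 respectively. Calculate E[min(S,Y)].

E[min(S,Y)] = Σ_s Σ_y min(s,y) · P(S=s)P(Y=y)
 = 0·0.0713 + 0·0.0713 + 0·0.0874 + 0·0.1209 + 2·0.1209 + 4·0.1482 + 0·0.1178 + 2·0.1178 + 4·0.1444
 = 0 + 0 + 0 + 0 + 0.2418 + 0.5928 + 0 + 0.2356 + 0.5776
 = 1.6478

1.6478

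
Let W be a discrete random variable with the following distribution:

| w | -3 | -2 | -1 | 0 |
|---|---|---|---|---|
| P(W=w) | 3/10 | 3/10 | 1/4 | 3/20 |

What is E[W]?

E[W] = Σ w·P(W=w)
 = (-3)·3/10 + (-2)·3/10 + (-1)·1/4 + 0·3/20
 = (-9/10) + (-3/5) + (-1/4) + 0
 = -7/4

-1.75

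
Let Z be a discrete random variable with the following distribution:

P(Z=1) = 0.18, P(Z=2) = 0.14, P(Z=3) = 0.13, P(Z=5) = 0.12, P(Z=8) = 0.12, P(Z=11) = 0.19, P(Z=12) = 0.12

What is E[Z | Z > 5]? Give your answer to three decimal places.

P(Z > 5) = 0.12 + 0.19 + 0.12 = 0.43.
E[Z | Z > 5] = [8·0.12 + 11·0.19 + 12·0.12] / 0.43
 = 4.49 / 0.43
 = 449/43

10.442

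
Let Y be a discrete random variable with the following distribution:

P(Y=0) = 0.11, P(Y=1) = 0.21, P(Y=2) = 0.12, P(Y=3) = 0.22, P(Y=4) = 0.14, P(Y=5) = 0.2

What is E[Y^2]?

E[Y^2] = Σ y^2·P(Y=y)
 = 0·0.11 + 1·0.21 + 4·0.12 + 9·0.22 + 16·0.14 + 25·0.2
 = 0 + 0.21 + 0.48 + 1.98 + 2.24 + 5
 = 9.91

9.91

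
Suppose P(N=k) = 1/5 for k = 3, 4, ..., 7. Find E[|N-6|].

E[|N-6|] = Σ |n-6|·P(N=n)
 = 3·1/5 + 2·1/5 + 1·1/5 + 0·1/5 + 1·1/5
 = 3/5 + 2/5 + 1/5 + 0 + 1/5
 = 7/5

1.4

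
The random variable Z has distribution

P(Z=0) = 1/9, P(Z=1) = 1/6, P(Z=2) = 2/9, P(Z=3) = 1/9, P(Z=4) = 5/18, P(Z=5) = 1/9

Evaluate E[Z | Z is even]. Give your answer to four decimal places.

P(Z is even) = 1/9 + 2/9 + 5/18 = 11/18.
E[Z | Z is even] = [0·1/9 + 2·2/9 + 4·5/18] / (11/18)
 = 14/9 / (11/18)
 = 28/11

2.5455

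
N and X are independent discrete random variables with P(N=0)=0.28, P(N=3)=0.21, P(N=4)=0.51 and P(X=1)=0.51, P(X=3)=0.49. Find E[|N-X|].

E[|N-X|] = Σ_n Σ_x |n-x| · P(N=n)P(X=x)
 = 1·0.1428 + 3·0.1372 + 2·0.1071 + 0·0.1029 + 3·0.2601 + 1·0.2499
 = 0.1428 + 0.4116 + 0.2142 + 0 + 0.7803 + 0.2499
 = 1.7988

1.7988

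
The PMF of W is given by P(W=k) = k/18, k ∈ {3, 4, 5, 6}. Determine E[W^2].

E[W^2] = Σ w^2·P(W=w)
 = 9·1/6 + 16·2/9 + 25·5/18 + 36·1/3
 = 3/2 + 32/9 + 125/18 + 12
 = 24

24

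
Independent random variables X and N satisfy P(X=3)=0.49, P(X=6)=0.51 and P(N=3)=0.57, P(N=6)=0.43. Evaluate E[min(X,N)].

E[min(X,N)] = Σ_x Σ_n min(x,n) · P(X=x)P(N=n)
 = 3·0.2793 + 3·0.2107 + 3·0.2907 + 6·0.2193
 = 0.8379 + 0.6321 + 0.8721 + 1.3158
 = 3.6579

3.6579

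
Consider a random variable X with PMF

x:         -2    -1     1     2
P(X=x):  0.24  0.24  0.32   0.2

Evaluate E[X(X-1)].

E[X(X-1)] = Σ x(x-1)·P(X=x)
 = 6·0.24 + 2·0.24 + 0·0.32 + 2·0.2
 = 1.44 + 0.48 + 0 + 0.4
 = 2.32

2.32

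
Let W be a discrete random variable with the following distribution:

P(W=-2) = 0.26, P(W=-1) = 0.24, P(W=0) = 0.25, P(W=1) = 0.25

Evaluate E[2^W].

0.935

E[2^W] = Σ 2^w·P(W=w)
 = 0.25·0.26 + 0.5·0.24 + 1·0.25 + 2·0.25
 = 0.065 + 0.12 + 0.25 + 0.5
 = 0.935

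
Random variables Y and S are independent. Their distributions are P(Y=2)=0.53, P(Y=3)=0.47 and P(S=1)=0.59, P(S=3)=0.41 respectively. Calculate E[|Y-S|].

1.0846

E[|Y-S|] = Σ_y Σ_s |y-s| · P(Y=y)P(S=s)
 = 1·0.3127 + 1·0.2173 + 2·0.2773 + 0·0.1927
 = 0.3127 + 0.2173 + 0.5546 + 0
 = 1.0846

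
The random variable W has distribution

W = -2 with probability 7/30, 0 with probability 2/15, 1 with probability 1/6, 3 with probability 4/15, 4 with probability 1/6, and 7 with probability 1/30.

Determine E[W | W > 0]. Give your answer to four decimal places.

2.9474

P(W > 0) = 1/6 + 4/15 + 1/6 + 1/30 = 19/30.
E[W | W > 0] = [1·1/6 + 3·4/15 + 4·1/6 + 7·1/30] / (19/30)
 = 28/15 / (19/30)
 = 56/19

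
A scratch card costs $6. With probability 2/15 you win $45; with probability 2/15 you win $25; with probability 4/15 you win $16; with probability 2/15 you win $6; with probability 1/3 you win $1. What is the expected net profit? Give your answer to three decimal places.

8.733

E[payout] = 45·2/15 + 25·2/15 + 16·4/15 + 6·2/15 + 1·1/3
 = 6 + 10/3 + 64/15 + 4/5 + 1/3
 = 221/15
Net = 221/15 - 6 = 131/15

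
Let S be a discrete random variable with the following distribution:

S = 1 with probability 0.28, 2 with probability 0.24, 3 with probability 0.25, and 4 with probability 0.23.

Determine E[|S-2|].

E[|S-2|] = Σ |s-2|·P(S=s)
 = 1·0.28 + 0·0.24 + 1·0.25 + 2·0.23
 = 0.28 + 0 + 0.25 + 0.46
 = 0.99

0.99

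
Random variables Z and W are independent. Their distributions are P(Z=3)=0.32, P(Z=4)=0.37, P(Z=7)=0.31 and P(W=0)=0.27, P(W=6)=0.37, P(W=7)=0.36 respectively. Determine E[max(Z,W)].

6.0994

E[max(Z,W)] = Σ_z Σ_w max(z,w) · P(Z=z)P(W=w)
 = 3·0.0864 + 6·0.1184 + 7·0.1152 + 4·0.0999 + 6·0.1369 + 7·0.1332 + 7·0.0837 + 7·0.1147 + 7·0.1116
 = 0.2592 + 0.7104 + 0.8064 + 0.3996 + 0.8214 + 0.9324 + 0.5859 + 0.8029 + 0.7812
 = 6.0994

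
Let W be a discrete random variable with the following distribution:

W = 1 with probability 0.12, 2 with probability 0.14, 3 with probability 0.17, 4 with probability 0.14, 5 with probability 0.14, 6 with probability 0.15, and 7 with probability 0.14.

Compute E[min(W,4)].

3.19

E[min(W,4)] = Σ min(w,4)·P(W=w)
 = 1·0.12 + 2·0.14 + 3·0.17 + 4·0.14 + 4·0.14 + 4·0.15 + 4·0.14
 = 0.12 + 0.28 + 0.51 + 0.56 + 0.56 + 0.6 + 0.56
 = 3.19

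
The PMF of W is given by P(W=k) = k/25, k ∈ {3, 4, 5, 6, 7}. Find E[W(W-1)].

E[W(W-1)] = Σ w(w-1)·P(W=w)
 = 6·3/25 + 12·4/25 + 20·1/5 + 30·6/25 + 42·7/25
 = 18/25 + 48/25 + 4 + 36/5 + 294/25
 = 128/5

25.6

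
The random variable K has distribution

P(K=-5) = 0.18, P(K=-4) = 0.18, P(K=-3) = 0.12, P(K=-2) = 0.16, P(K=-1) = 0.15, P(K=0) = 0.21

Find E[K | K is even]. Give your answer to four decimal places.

P(K is even) = 0.18 + 0.16 + 0.21 = 0.55.
E[K | K is even] = [(-4)·0.18 + (-2)·0.16 + 0·0.21] / 0.55
 = -1.04 / 0.55
 = -104/55

-1.8909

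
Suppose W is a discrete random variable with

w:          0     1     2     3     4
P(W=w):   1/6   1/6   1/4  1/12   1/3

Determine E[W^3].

25.75

E[W^3] = Σ w^3·P(W=w)
 = 0·1/6 + 1·1/6 + 8·1/4 + 27·1/12 + 64·1/3
 = 0 + 1/6 + 2 + 9/4 + 64/3
 = 103/4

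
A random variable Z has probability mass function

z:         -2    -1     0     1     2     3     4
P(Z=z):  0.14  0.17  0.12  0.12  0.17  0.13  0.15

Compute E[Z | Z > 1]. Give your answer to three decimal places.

P(Z > 1) = 0.17 + 0.13 + 0.15 = 0.45.
E[Z | Z > 1] = [2·0.17 + 3·0.13 + 4·0.15] / 0.45
 = 1.33 / 0.45
 = 133/45

2.956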